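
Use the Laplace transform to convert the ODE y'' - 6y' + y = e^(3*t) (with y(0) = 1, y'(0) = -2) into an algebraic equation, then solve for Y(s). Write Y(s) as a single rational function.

Y(s) = (s^2 - 11*s + 25)/(s^3 - 9*s^2 + 19*s - 3)

Take the Laplace transform of both sides.
With L{y''} = s^2 Y - s·y(0) - y'(0) and L{y'} = sY - y(0), with y(0) = 1, y'(0) = -2: the LHS transforms to (s^2 - 6*s + 1)Y - (s - 8).
The right side is L{e^(3*t)} = 1/(s - 3).
So (s^2 - 6*s + 1)Y = 1/(s - 3) + (s - 8).
Divide through and combine into a single rational function.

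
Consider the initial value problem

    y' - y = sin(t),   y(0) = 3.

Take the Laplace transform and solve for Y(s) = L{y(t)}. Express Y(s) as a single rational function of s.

Take the Laplace transform of both sides.
Using L{y'} = sY - y(0) = sY - 3, the left side becomes (s - 1)Y - (3).
The right side is L{sin(t)} = 1/(s^2 + 1).
So (s - 1)Y = 1/(s^2 + 1) + (3).
Divide through and combine into a single rational function.

Y(s) = (3*s^2 + 4)/(s^3 - s^2 + s - 1)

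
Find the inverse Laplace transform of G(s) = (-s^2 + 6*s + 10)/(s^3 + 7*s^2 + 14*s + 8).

Factor the denominator: s^3 + 7*s^2 + 14*s + 8 = (s + 1)*(s + 2)*(s + 4).
Partial fraction decomposition gives [3/(s + 2)] + [-5/(s + 4)] + [1/(s + 1)].
Invert each term: 3/(s + 2) ↔ 3e^(-2t); -5/(s + 4) ↔ -5e^(-4t); 1/(s + 1) ↔ e^(-t).

exp(-t) + 3*exp(-2*t) - 5*exp(-4*t)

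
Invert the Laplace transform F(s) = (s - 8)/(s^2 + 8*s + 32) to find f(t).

Complete the square in the denominator: s^2 + 8*s + 32 = (s + 4)^2 + 4^2.
Split the numerator to match: s - 8 = 1·(s + 4) - 3·4.
Invert each term: 1·(s + 4)/((s + 4)^2 + 16) ↔ e^(-4t)cos(4t); -3·4/((s + 4)^2 + 16) ↔ -3e^(-4t)sin(4t).

f(t) = -3*exp(-4*t)*sin(4*t) + exp(-4*t)*cos(4*t)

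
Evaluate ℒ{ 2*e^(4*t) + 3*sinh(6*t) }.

18/(s^2 - 36) + 2/(s - 4)

By linearity of the Laplace transform, transform each term separately.
(3)·[L{sinh(6t)} = 6/(s^2 - 36)]; (2)·[L{e^(4t)} = 1/(s - 4)].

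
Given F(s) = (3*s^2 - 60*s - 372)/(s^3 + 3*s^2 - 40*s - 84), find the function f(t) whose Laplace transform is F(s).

Factor the denominator: s^3 + 3*s^2 - 40*s - 84 = (s - 6)*(s + 2)*(s + 7).
Partial fraction decomposition gives [6/(s + 2)] + [3/(s + 7)] + [-6/(s - 6)].
Invert each term: 6/(s + 2) ↔ 6e^(-2t); 3/(s + 7) ↔ 3e^(-7t); -6/(s - 6) ↔ -6e^(6t).

f(t) = -6*exp(6*t) + 6*exp(-2*t) + 3*exp(-7*t)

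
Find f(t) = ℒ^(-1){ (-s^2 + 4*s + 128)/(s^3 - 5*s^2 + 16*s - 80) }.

Factor the denominator: s^3 - 5*s^2 + 16*s - 80 = (s - 5)*(s^2 + 16).
Partial fraction decomposition gives [3/(s - 5)] + [-4*s/(s^2 + 16)] + [-16/(s^2 + 16)].
Invert each term: 3/(s - 5) ↔ 3e^(5t); -4·s/(s^2 + 16) ↔ -4cos(4t); -4·4/(s^2 + 16) ↔ -4sin(4t).

f(t) = 3*exp(5*t) - 4*sin(4*t) - 4*cos(4*t)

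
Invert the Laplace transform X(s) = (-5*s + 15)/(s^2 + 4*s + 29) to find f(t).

f(t) = 5*exp(-2*t)*sin(5*t) - 5*exp(-2*t)*cos(5*t)

Complete the square in the denominator: s^2 + 4*s + 29 = (s + 2)^2 + 5^2.
Split the numerator to match: -5*s + 15 = -5·(s + 2) + 5·5.
Invert each term: -5·(s + 2)/((s + 2)^2 + 25) ↔ -5e^(-2t)cos(5t); 5·5/((s + 2)^2 + 25) ↔ 5e^(-2t)sin(5t).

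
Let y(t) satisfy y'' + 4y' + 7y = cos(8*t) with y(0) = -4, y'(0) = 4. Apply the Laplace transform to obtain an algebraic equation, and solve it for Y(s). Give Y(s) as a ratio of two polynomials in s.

Apply the Laplace transform to the equation.
Using L{y''} = s^2 Y - s·y(0) - y'(0) and L{y'} = sY - y(0), with y(0) = -4, y'(0) = 4, the left side becomes (s^2 + 4*s + 7)Y - (-4*s - 12).
The right side is L{cos(8*t)} = s/(s^2 + 64).
So (s^2 + 4*s + 7)Y = s/(s^2 + 64) + (-4*s - 12).
Solve for Y(s) and write it as one ratio of polynomials.

Y(s) = (-4*s^3 - 12*s^2 - 255*s - 768)/(s^4 + 4*s^3 + 71*s^2 + 256*s + 448)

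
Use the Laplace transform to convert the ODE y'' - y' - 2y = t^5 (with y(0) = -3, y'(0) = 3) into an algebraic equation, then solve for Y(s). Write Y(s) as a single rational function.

Apply the Laplace transform to the equation.
The derivative rules (L{y''} = s^2 Y - s·y(0) - y'(0) and L{y'} = sY - y(0), with y(0) = -3, y'(0) = 3) turn the left side into (s^2 - s - 2)Y - (-3*s + 6).
The right side is L{t^5} = 120/s^6.
So (s^2 - s - 2)Y = 120/s^6 + (-3*s + 6).
Solve for Y(s) and write it as one ratio of polynomials.

Y(s) = (-3*s^7 + 6*s^6 + 120)/(s^8 - s^7 - 2*s^6)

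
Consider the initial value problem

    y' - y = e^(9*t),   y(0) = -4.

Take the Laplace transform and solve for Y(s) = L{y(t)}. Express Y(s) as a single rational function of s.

Y(s) = (-4*s + 37)/(s^2 - 10*s + 9)

Transform both sides with L{·}.
Using L{y'} = sY - y(0) = sY - (-4), the left side becomes (s - 1)Y - (-4).
The right side is L{e^(9*t)} = 1/(s - 9).
So (s - 1)Y = 1/(s - 9) + (-4).
Isolate Y and clear denominators.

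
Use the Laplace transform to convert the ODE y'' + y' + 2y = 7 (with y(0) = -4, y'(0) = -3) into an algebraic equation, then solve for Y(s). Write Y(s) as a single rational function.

Y(s) = (-4*s^2 - 7*s + 7)/(s^3 + s^2 + 2*s)

Apply the Laplace transform to the equation.
The derivative rules (L{y''} = s^2 Y - s·y(0) - y'(0) and L{y'} = sY - y(0), with y(0) = -4, y'(0) = -3) turn the left side into (s^2 + s + 2)Y - (-4*s - 7).
The right side is L{7} = 7/s.
So (s^2 + s + 2)Y = 7/s + (-4*s - 7).
Isolate Y and clear denominators.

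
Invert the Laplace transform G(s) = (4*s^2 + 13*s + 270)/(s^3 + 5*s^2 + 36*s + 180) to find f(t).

Factor the denominator: s^3 + 5*s^2 + 36*s + 180 = (s + 5)*(s^2 + 36).
Partial fraction decomposition gives [5/(s + 5)] + [-s/(s^2 + 36)] + [18/(s^2 + 36)].
Invert each term: 5/(s + 5) ↔ 5e^(-5t); -1·s/(s^2 + 36) ↔ -cos(6t); 3·6/(s^2 + 36) ↔ 3sin(6t).

f(t) = 3*sin(6*t) - cos(6*t) + 5*exp(-5*t)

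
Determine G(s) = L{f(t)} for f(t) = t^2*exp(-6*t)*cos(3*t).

G(s) = 2*(s + 6)*(s^2 + 12*s + 9)/(s^2 + 12*s + 45)^3

L{cos(3t)} = s/(s^2 + 9).
Multiplying by e^(-6t) shifts s → s + 6, so L{exp(-6*t)*cos(3*t)} = (s + 6)/((s + 6)^2 + 9).
Then apply L{t^2·g(t)} = (-1)^2 d^2/ds^2[H(s)] with H(s) = (s + 6)/((s + 6)^2 + 9):
differentiating 2 times and applying the sign gives 2*(s + 6)*(s^2 + 12*s + 9)/(s^2 + 12*s + 45)^3.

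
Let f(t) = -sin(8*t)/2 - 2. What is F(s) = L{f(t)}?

The transform is linear, so treat each term independently.
(-1/2)·[L{sin(8t)} = 8/(s^2 + 64)]; L{-2} = -2/s.

F(s) = -4/(s^2 + 64) - 2/s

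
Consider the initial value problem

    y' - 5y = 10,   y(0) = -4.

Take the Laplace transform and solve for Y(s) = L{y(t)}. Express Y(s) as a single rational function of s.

Y(s) = (-4*s + 10)/(s^2 - 5*s)

Apply the Laplace transform to the equation.
Using L{y'} = sY - y(0) = sY - (-4), the left side becomes (s - 5)Y - (-4).
The right side is L{10} = 10/s.
So (s - 5)Y = 10/s + (-4).
Solve for Y(s) and write it as one ratio of polynomials.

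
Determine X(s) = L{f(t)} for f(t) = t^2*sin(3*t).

X(s) = 18*(s^2 - 3)/(s^2 + 9)^3

L{sin(3t)} = 3/(s^2 + 9).
Then apply L{t^2·g(t)} = (-1)^2 d^2/ds^2[G(s)] with G(s) = 3/(s^2 + 9):
differentiating 2 times and applying the sign gives 18*(s^2 - 3)/(s^2 + 9)^3.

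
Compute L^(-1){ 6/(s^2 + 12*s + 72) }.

Rewrite the denominator: s^2 + 12*s + 72 = (s + 6)^2 + 36.
The form in (s + 6) signals a first-shifting-theorem factor e^(-6t).
Since L{sin(6t)} = 6/(s^2 + 36), the inverse is exp(-6*t)*sin(6*t).

exp(-6*t)*sin(6*t)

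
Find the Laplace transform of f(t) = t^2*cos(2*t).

L{cos(2t)} = s/(s^2 + 4).
Then apply L{t^2·g(t)} = (-1)^2 d^2/ds^2[G(s)] with G(s) = s/(s^2 + 4):
differentiating 2 times and applying the sign gives 2*s*(s^2 - 12)/(s^2 + 4)^3.

2*s*(s^2 - 12)/(s^2 + 4)^3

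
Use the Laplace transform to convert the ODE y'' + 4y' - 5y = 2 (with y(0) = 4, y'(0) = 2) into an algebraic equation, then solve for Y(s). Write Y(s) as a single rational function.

Y(s) = (4*s^2 + 18*s + 2)/(s^3 + 4*s^2 - 5*s)

Transform both sides with L{·}.
With L{y''} = s^2 Y - s·y(0) - y'(0) and L{y'} = sY - y(0), with y(0) = 4, y'(0) = 2: the LHS transforms to (s^2 + 4*s - 5)Y - (4*s + 18).
The right side is L{2} = 2/s.
So (s^2 + 4*s - 5)Y = 2/s + (4*s + 18).
Isolate Y and clear denominators.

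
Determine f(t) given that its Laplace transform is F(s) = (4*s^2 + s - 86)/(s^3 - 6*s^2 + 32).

Factor the denominator: s^3 - 6*s^2 + 32 = (s - 4)^2*(s + 2).
Partial fraction decomposition gives [6/(s - 4)] + [-3/(s - 4)^2] + [-2/(s + 2)].
Invert each term: 6/(s - 4) ↔ 6e^(4t); -3/(s - 4)^2 ↔ -3t·e^(4t); -2/(s + 2) ↔ -2e^(-2t).

f(t) = -3*t*exp(4*t) + 6*exp(4*t) - 2*exp(-2*t)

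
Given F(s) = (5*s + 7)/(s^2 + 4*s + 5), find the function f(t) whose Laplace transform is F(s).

Complete the square in the denominator: s^2 + 4*s + 5 = (s + 2)^2 + 1^2.
Split the numerator to match: 5*s + 7 = 5·(s + 2) - 3·1.
Invert each term: 5·(s + 2)/((s + 2)^2 + 1) ↔ 5e^(-2t)cos(t); -3·1/((s + 2)^2 + 1) ↔ -3e^(-2t)sin(t).

f(t) = -3*exp(-2*t)*sin(t) + 5*exp(-2*t)*cos(t)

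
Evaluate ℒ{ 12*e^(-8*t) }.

L{12} = 12/s.
By the first shifting theorem, multiplying by e^(-8t) replaces s with s + 8.

12/(s + 8)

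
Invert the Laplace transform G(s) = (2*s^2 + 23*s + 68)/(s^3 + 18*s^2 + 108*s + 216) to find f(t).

f(t) = t^2*exp(-6*t) - t*exp(-6*t) + 2*exp(-6*t)

Factor the denominator: s^3 + 18*s^2 + 108*s + 216 = (s + 6)^3.
Partial fraction decomposition gives [2/(s + 6)] + [-1/(s + 6)^2] + [2/(s + 6)^3].
Invert each term: 2/(s + 6) ↔ 2e^(-6t); -1/(s + 6)^2 ↔ -t·e^(-6t); 2/(s + 6)^3 ↔ (1)t^2·e^(-6t).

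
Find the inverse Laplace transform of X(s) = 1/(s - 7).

exp(7*t)

Since L{e^(7t)} = 1/(s - 7), the inverse is exp(7*t).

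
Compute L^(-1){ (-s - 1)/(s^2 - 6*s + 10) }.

-4*exp(3*t)*sin(t) - exp(3*t)*cos(t)

Complete the square in the denominator: s^2 - 6*s + 10 = (s - 3)^2 + 1^2.
Split the numerator to match: -s - 1 = -1·(s - 3) - 4·1.
Invert each term: -1·(s - 3)/((s - 3)^2 + 1) ↔ -e^(3t)cos(t); -4·1/((s - 3)^2 + 1) ↔ -4e^(3t)sin(t).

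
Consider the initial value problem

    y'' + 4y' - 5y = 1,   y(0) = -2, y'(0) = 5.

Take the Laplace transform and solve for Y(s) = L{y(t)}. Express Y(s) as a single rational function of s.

Laplace-transform each side.
With L{y''} = s^2 Y - s·y(0) - y'(0) and L{y'} = sY - y(0), with y(0) = -2, y'(0) = 5: the LHS transforms to (s^2 + 4*s - 5)Y - (-2*s - 3).
The right side is L{1} = 1/s.
So (s^2 + 4*s - 5)Y = 1/s + (-2*s - 3).
Divide through and combine into a single rational function.

Y(s) = (-2*s^2 - 3*s + 1)/(s^3 + 4*s^2 - 5*s)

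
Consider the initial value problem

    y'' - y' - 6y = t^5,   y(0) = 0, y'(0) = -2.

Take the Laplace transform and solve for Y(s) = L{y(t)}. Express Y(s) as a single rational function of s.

Y(s) = (-2*s^6 + 120)/(s^8 - s^7 - 6*s^6)

Transform both sides with L{·}.
The derivative rules (L{y''} = s^2 Y - s·y(0) - y'(0) and L{y'} = sY - y(0), with y(0) = 0, y'(0) = -2) turn the left side into (s^2 - s - 6)Y - (-2).
The right side is L{t^5} = 120/s^6.
So (s^2 - s - 6)Y = 120/s^6 + (-2).
Solve for Y(s) and write it as one ratio of polynomials.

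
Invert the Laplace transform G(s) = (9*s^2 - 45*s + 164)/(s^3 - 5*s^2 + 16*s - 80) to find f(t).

Factor the denominator: s^3 - 5*s^2 + 16*s - 80 = (s - 5)*(s^2 + 16).
Partial fraction decomposition gives [4/(s - 5)] + [5*s/(s^2 + 16)] + [-20/(s^2 + 16)].
Invert each term: 4/(s - 5) ↔ 4e^(5t); 5·s/(s^2 + 16) ↔ 5cos(4t); -5·4/(s^2 + 16) ↔ -5sin(4t).

f(t) = 4*exp(5*t) - 5*sin(4*t) + 5*cos(4*t)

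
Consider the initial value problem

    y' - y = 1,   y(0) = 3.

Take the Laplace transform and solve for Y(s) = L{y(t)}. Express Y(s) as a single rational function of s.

Y(s) = (3*s + 1)/(s^2 - s)

Take the Laplace transform of both sides.
Using L{y'} = sY - y(0) = sY - 3, the left side becomes (s - 1)Y - (3).
The right side is L{1} = 1/s.
So (s - 1)Y = 1/s + (3).
Divide through and combine into a single rational function.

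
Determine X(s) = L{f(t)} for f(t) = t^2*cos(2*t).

X(s) = 2*s*(s^2 - 12)/(s^2 + 4)^3

L{cos(2t)} = s/(s^2 + 4).
Then apply L{t^2·g(t)} = (-1)^2 d^2/ds^2[G(s)] with G(s) = s/(s^2 + 4):
differentiating 2 times and applying the sign gives 2*s*(s^2 - 12)/(s^2 + 4)^3.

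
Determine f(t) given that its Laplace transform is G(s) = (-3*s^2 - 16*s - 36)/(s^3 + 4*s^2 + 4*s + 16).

Factor the denominator: s^3 + 4*s^2 + 4*s + 16 = (s + 4)*(s^2 + 4).
Partial fraction decomposition gives [-1/(s + 4)] + [-2*s/(s^2 + 4)] + [-8/(s^2 + 4)].
Invert each term: -1/(s + 4) ↔ -e^(-4t); -2·s/(s^2 + 4) ↔ -2cos(2t); -4·2/(s^2 + 4) ↔ -4sin(2t).

f(t) = -4*sin(2*t) - 2*cos(2*t) - exp(-4*t)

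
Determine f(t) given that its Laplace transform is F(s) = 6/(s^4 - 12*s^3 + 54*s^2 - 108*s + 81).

f(t) = t^3*exp(3*t)

Rewrite the denominator: s^4 - 12*s^3 + 54*s^2 - 108*s + 81 = (s - 3)^4.
The form in (s - 3) signals a first-shifting-theorem factor e^(3t).
Since L{t^3} = 3!/s^4 = 6/s^4, the inverse is t^3*exp(3*t).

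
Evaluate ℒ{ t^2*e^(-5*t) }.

L{e^(-5t)} = 1/(s + 5).
Then apply L{t^2·g(t)} = (-1)^2 d^2/ds^2[G(s)] with G(s) = 1/(s + 5):
differentiating 2 times and applying the sign gives 2/(s + 5)^3.

2/(s + 5)^3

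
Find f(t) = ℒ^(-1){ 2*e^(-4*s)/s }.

The factor e^(-4s) signals a time shift by c = 4 (second shifting theorem).
L{2} = 2/s, so L^-1{2/s} = 2.
Hence the inverse is u(t - 4) times that function evaluated at t - 4.

f(t) = Heaviside(t - 4)*(2)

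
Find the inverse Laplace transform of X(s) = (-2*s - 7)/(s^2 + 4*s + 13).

Complete the square in the denominator: s^2 + 4*s + 13 = (s + 2)^2 + 3^2.
Split the numerator to match: -2*s - 7 = -2·(s + 2) - 1·3.
Invert each term: -2·(s + 2)/((s + 2)^2 + 9) ↔ -2e^(-2t)cos(3t); -1·3/((s + 2)^2 + 9) ↔ -e^(-2t)sin(3t).

-exp(-2*t)*sin(3*t) - 2*exp(-2*t)*cos(3*t)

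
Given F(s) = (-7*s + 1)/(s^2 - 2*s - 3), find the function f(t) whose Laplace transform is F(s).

f(t) = -5*exp(3*t) - 2*exp(-t)

Factor the denominator: s^2 - 2*s - 3 = (s - 3)*(s + 1).
Partial fraction decomposition gives [-2/(s + 1)] + [-5/(s - 3)].
Invert each term: -2/(s + 1) ↔ -2e^(-t); -5/(s - 3) ↔ -5e^(3t).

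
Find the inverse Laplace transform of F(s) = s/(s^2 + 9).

cos(3*t)

Since L{cos(3t)} = s/(s^2 + 9), the inverse is cos(3*t).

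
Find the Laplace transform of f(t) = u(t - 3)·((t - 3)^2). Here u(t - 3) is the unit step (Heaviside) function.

2*exp(-3*s)/s^3

By the second shifting theorem, L{u(t - c)·g(t - c)} = e^(-cs)·H(s) with c = 3 and H(s) = L{g(t)}.
L{t^2} = 2!/s^3 = 2/s^3.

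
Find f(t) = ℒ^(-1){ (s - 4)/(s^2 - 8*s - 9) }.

Rewrite the denominator: s^2 - 8*s - 9 = (s - 4)^2 - 25.
The form in (s - 4) signals a first-shifting-theorem factor e^(4t).
Since L{cosh(5t)} = s/(s^2 - 25), the inverse is exp(4*t)*cosh(5*t).

f(t) = exp(4*t)*cosh(5*t)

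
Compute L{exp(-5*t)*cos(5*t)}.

(s + 5)/((s + 5)^2 + 25)

L{cos(5t)} = s/(s^2 + 25).
By the first shifting theorem, multiplying by e^(-5t) replaces s with s + 5.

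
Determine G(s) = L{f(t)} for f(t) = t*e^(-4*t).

L{t} = 1!/s^2 = 1/s^2.
By the first shifting theorem, multiplying by e^(-4t) replaces s with s + 4.

G(s) = (s + 4)^(-2)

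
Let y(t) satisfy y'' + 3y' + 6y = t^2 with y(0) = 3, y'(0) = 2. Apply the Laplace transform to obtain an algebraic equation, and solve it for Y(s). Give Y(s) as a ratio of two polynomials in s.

Y(s) = (3*s^4 + 11*s^3 + 2)/(s^5 + 3*s^4 + 6*s^3)

Laplace-transform each side.
Using L{y''} = s^2 Y - s·y(0) - y'(0) and L{y'} = sY - y(0), with y(0) = 3, y'(0) = 2, the left side becomes (s^2 + 3*s + 6)Y - (3*s + 11).
The right side is L{t^2} = 2/s^3.
So (s^2 + 3*s + 6)Y = 2/s^3 + (3*s + 11).
Divide through and combine into a single rational function.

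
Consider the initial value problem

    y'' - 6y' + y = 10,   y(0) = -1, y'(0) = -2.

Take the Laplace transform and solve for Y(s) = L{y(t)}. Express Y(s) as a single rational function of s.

Y(s) = (-s^2 + 4*s + 10)/(s^3 - 6*s^2 + s)

Take the Laplace transform of both sides.
Using L{y''} = s^2 Y - s·y(0) - y'(0) and L{y'} = sY - y(0), with y(0) = -1, y'(0) = -2, the left side becomes (s^2 - 6*s + 1)Y - (-s + 4).
The right side is L{10} = 10/s.
So (s^2 - 6*s + 1)Y = 10/s + (-s + 4).
Divide through and combine into a single rational function.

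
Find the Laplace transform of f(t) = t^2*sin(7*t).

L{sin(7t)} = 7/(s^2 + 49).
Then apply L{t^2·g(t)} = (-1)^2 d^2/ds^2[G(s)] with G(s) = 7/(s^2 + 49):
differentiating 2 times and applying the sign gives 14*(3*s^2 - 49)/(s^2 + 49)^3.

14*(3*s^2 - 49)/(s^2 + 49)^3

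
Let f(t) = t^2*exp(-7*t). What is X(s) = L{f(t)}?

L{e^(-7t)} = 1/(s + 7).
Then apply L{t^2·g(t)} = (-1)^2 d^2/ds^2[G(s)] with G(s) = 1/(s + 7):
differentiating 2 times and applying the sign gives 2/(s + 7)^3.

X(s) = 2/(s + 7)^3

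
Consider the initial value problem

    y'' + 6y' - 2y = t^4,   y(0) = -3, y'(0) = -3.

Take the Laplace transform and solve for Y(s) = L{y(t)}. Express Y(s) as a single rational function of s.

Y(s) = (-3*s^6 - 21*s^5 + 24)/(s^7 + 6*s^6 - 2*s^5)

Laplace-transform each side.
With L{y''} = s^2 Y - s·y(0) - y'(0) and L{y'} = sY - y(0), with y(0) = -3, y'(0) = -3: the LHS transforms to (s^2 + 6*s - 2)Y - (-3*s - 21).
The right side is L{t^4} = 24/s^5.
So (s^2 + 6*s - 2)Y = 24/s^5 + (-3*s - 21).
Divide through and combine into a single rational function.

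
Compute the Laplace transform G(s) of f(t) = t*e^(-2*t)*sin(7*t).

L{sin(7t)} = 7/(s^2 + 49).
Multiplying by e^(-2t) shifts s → s + 2, so L{e^(-2*t)*sin(7*t)} = 7/((s + 2)^2 + 49).
Then apply L{t·g(t)} = -d/ds[H(s)] with H(s) = 7/((s + 2)^2 + 49):
differentiating 1 time and applying the sign gives 14*(s + 2)/(s^2 + 4*s + 53)^2.

G(s) = 14*(s + 2)/(s^2 + 4*s + 53)^2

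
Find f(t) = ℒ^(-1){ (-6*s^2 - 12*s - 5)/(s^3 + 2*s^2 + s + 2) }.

Factor the denominator: s^3 + 2*s^2 + s + 2 = (s + 2)*(s^2 + 1).
Partial fraction decomposition gives [-1/(s + 2)] + [-5*s/(s^2 + 1)] + [-2/(s^2 + 1)].
Invert each term: -1/(s + 2) ↔ -e^(-2t); -5·s/(s^2 + 1) ↔ -5cos(t); -2·1/(s^2 + 1) ↔ -2sin(t).

f(t) = -2*sin(t) - 5*cos(t) - exp(-2*t)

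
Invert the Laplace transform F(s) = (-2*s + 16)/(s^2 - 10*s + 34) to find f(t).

Complete the square in the denominator: s^2 - 10*s + 34 = (s - 5)^2 + 3^2.
Split the numerator to match: -2*s + 16 = -2·(s - 5) + 2·3.
Invert each term: -2·(s - 5)/((s - 5)^2 + 9) ↔ -2e^(5t)cos(3t); 2·3/((s - 5)^2 + 9) ↔ 2e^(5t)sin(3t).

f(t) = 2*exp(5*t)*sin(3*t) - 2*exp(5*t)*cos(3*t)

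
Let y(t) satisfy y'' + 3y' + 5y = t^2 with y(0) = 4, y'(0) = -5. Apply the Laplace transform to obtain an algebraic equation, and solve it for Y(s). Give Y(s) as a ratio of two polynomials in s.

Y(s) = (4*s^4 + 7*s^3 + 2)/(s^5 + 3*s^4 + 5*s^3)

Laplace-transform each side.
The derivative rules (L{y''} = s^2 Y - s·y(0) - y'(0) and L{y'} = sY - y(0), with y(0) = 4, y'(0) = -5) turn the left side into (s^2 + 3*s + 5)Y - (4*s + 7).
The right side is L{t^2} = 2/s^3.
So (s^2 + 3*s + 5)Y = 2/s^3 + (4*s + 7).
Divide through and combine into a single rational function.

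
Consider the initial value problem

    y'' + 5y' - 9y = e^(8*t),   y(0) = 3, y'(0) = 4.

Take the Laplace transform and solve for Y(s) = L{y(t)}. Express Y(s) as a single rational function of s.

Apply the Laplace transform to the equation.
Using L{y''} = s^2 Y - s·y(0) - y'(0) and L{y'} = sY - y(0), with y(0) = 3, y'(0) = 4, the left side becomes (s^2 + 5*s - 9)Y - (3*s + 19).
The right side is L{e^(8*t)} = 1/(s - 8).
So (s^2 + 5*s - 9)Y = 1/(s - 8) + (3*s + 19).
Divide through and combine into a single rational function.

Y(s) = (3*s^2 - 5*s - 151)/(s^3 - 3*s^2 - 49*s + 72)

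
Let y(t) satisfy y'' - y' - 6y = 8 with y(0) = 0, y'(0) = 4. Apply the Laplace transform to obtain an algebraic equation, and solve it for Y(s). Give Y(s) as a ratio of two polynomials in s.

Y(s) = 4/(s^2 - 3*s)

Apply the Laplace transform to the equation.
Using L{y''} = s^2 Y - s·y(0) - y'(0) and L{y'} = sY - y(0), with y(0) = 0, y'(0) = 4, the left side becomes (s^2 - s - 6)Y - (4).
The right side is L{8} = 8/s.
So (s^2 - s - 6)Y = 8/s + (4).
Isolate Y and clear denominators.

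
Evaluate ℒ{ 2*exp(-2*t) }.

2/(s + 2)

L{2} = 2/s.
By the first shifting theorem, multiplying by e^(-2t) replaces s with s + 2.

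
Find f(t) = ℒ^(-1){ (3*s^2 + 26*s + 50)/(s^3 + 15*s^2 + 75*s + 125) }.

f(t) = -5*t^2*exp(-5*t)/2 - 4*t*exp(-5*t) + 3*exp(-5*t)

Factor the denominator: s^3 + 15*s^2 + 75*s + 125 = (s + 5)^3.
Partial fraction decomposition gives [3/(s + 5)] + [-4/(s + 5)^2] + [-5/(s + 5)^3].
Invert each term: 3/(s + 5) ↔ 3e^(-5t); -4/(s + 5)^2 ↔ -4t·e^(-5t); -5/(s + 5)^3 ↔ (-5/2)t^2·e^(-5t).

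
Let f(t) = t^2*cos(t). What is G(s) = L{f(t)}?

L{cos(t)} = s/(s^2 + 1).
Then apply L{t^2·g(t)} = (-1)^2 d^2/ds^2[H(s)] with H(s) = s/(s^2 + 1):
differentiating 2 times and applying the sign gives 2*s*(s^2 - 3)/(s^2 + 1)^3.

G(s) = 2*s*(s^2 - 3)/(s^2 + 1)^3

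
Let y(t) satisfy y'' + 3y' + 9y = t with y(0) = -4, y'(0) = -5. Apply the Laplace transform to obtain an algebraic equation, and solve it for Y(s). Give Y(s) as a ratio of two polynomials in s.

Apply the Laplace transform to the equation.
With L{y''} = s^2 Y - s·y(0) - y'(0) and L{y'} = sY - y(0), with y(0) = -4, y'(0) = -5: the LHS transforms to (s^2 + 3*s + 9)Y - (-4*s - 17).
The right side is L{t} = s^(-2).
So (s^2 + 3*s + 9)Y = s^(-2) + (-4*s - 17).
Divide through and combine into a single rational function.

Y(s) = (-4*s^3 - 17*s^2 + 1)/(s^4 + 3*s^3 + 9*s^2)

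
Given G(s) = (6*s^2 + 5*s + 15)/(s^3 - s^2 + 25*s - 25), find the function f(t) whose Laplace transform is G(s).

Factor the denominator: s^3 - s^2 + 25*s - 25 = (s - 1)*(s^2 + 25).
Partial fraction decomposition gives [1/(s - 1)] + [5*s/(s^2 + 25)] + [10/(s^2 + 25)].
Invert each term: 1/(s - 1) ↔ e^(t); 5·s/(s^2 + 25) ↔ 5cos(5t); 2·5/(s^2 + 25) ↔ 2sin(5t).

f(t) = exp(t) + 2*sin(5*t) + 5*cos(5*t)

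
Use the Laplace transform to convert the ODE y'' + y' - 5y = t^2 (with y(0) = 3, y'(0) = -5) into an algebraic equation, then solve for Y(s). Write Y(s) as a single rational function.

Laplace-transform each side.
With L{y''} = s^2 Y - s·y(0) - y'(0) and L{y'} = sY - y(0), with y(0) = 3, y'(0) = -5: the LHS transforms to (s^2 + s - 5)Y - (3*s - 2).
The right side is L{t^2} = 2/s^3.
So (s^2 + s - 5)Y = 2/s^3 + (3*s - 2).
Divide through and combine into a single rational function.

Y(s) = (3*s^4 - 2*s^3 + 2)/(s^5 + s^4 - 5*s^3)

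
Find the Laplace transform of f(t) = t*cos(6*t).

(s - 6)*(s + 6)/(s^2 + 36)^2

L{cos(6t)} = s/(s^2 + 36).
Then apply L{t·g(t)} = -d/ds[G(s)] with G(s) = s/(s^2 + 36):
differentiating 1 time and applying the sign gives (s - 6)*(s + 6)/(s^2 + 36)^2.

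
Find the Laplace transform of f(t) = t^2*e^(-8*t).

2/(s + 8)^3

L{e^(-8t)} = 1/(s + 8).
Then apply L{t^2·g(t)} = (-1)^2 d^2/ds^2[G(s)] with G(s) = 1/(s + 8):
differentiating 2 times and applying the sign gives 2/(s + 8)^3.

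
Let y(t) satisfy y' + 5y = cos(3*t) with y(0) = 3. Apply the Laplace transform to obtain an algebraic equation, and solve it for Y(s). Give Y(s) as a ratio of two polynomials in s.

Apply the Laplace transform to the equation.
Using L{y'} = sY - y(0) = sY - 3, the left side becomes (s + 5)Y - (3).
The right side is L{cos(3*t)} = s/(s^2 + 9).
So (s + 5)Y = s/(s^2 + 9) + (3).
Divide through and combine into a single rational function.

Y(s) = (3*s^2 + s + 27)/(s^3 + 5*s^2 + 9*s + 45)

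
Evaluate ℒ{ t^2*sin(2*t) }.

4*(3*s^2 - 4)/(s^2 + 4)^3

L{sin(2t)} = 2/(s^2 + 4).
Then apply L{t^2·g(t)} = (-1)^2 d^2/ds^2[G(s)] with G(s) = 2/(s^2 + 4):
differentiating 2 times and applying the sign gives 4*(3*s^2 - 4)/(s^2 + 4)^3.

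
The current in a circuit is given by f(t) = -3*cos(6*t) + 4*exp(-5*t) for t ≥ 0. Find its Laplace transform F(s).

F(s) = -3*s/(s^2 + 36) + 4/(s + 5)

Apply the Laplace transform termwise.
(4)·[L{e^(-5t)} = 1/(s + 5)]; (-3)·[L{cos(6t)} = s/(s^2 + 36)].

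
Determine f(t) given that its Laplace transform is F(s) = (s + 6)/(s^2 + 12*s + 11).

f(t) = exp(-6*t)*cosh(5*t)

Rewrite the denominator: s^2 + 12*s + 11 = (s + 6)^2 - 25.
The form in (s + 6) signals a first-shifting-theorem factor e^(-6t).
Since L{cosh(5t)} = s/(s^2 - 25), the inverse is exp(-6*t)*cosh(5*t).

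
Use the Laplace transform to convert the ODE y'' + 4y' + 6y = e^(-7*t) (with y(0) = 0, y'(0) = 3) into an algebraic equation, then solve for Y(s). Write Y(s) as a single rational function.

Laplace-transform each side.
The derivative rules (L{y''} = s^2 Y - s·y(0) - y'(0) and L{y'} = sY - y(0), with y(0) = 0, y'(0) = 3) turn the left side into (s^2 + 4*s + 6)Y - (3).
The right side is L{e^(-7*t)} = 1/(s + 7).
So (s^2 + 4*s + 6)Y = 1/(s + 7) + (3).
Isolate Y and clear denominators.

Y(s) = (3*s + 22)/(s^3 + 11*s^2 + 34*s + 42)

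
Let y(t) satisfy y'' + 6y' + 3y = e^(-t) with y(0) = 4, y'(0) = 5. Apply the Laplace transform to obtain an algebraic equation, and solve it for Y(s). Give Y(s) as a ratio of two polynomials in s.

Laplace-transform each side.
Using L{y''} = s^2 Y - s·y(0) - y'(0) and L{y'} = sY - y(0), with y(0) = 4, y'(0) = 5, the left side becomes (s^2 + 6*s + 3)Y - (4*s + 29).
The right side is L{e^(-t)} = 1/(s + 1).
So (s^2 + 6*s + 3)Y = 1/(s + 1) + (4*s + 29).
Isolate Y and clear denominators.

Y(s) = (4*s^2 + 33*s + 30)/(s^3 + 7*s^2 + 9*s + 3)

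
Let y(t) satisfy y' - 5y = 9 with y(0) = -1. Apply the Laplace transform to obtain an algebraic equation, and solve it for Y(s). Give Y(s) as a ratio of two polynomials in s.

Y(s) = (-s + 9)/(s^2 - 5*s)

Take the Laplace transform of both sides.
The derivative rules (L{y'} = sY - y(0) = sY - (-1)) turn the left side into (s - 5)Y - (-1).
The right side is L{9} = 9/s.
So (s - 5)Y = 9/s + (-1).
Isolate Y and clear denominators.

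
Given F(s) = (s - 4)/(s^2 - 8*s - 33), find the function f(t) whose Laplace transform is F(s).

Rewrite the denominator: s^2 - 8*s - 33 = (s - 4)^2 - 49.
The form in (s - 4) signals a first-shifting-theorem factor e^(4t).
Since L{cosh(7t)} = s/(s^2 - 49), the inverse is exp(4*t)*cosh(7*t).

f(t) = exp(4*t)*cosh(7*t)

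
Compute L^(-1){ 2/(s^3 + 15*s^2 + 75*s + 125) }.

t^2*exp(-5*t)

Rewrite the denominator: s^3 + 15*s^2 + 75*s + 125 = (s + 5)^3.
The form in (s + 5) signals a first-shifting-theorem factor e^(-5t).
Since L{t^2} = 2!/s^3 = 2/s^3, the inverse is t^2*exp(-5*t).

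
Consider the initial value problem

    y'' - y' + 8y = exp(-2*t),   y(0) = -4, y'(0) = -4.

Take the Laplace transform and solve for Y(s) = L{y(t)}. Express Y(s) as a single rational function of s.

Take the Laplace transform of both sides.
The derivative rules (L{y''} = s^2 Y - s·y(0) - y'(0) and L{y'} = sY - y(0), with y(0) = -4, y'(0) = -4) turn the left side into (s^2 - s + 8)Y - (-4*s).
The right side is L{exp(-2*t)} = 1/(s + 2).
So (s^2 - s + 8)Y = 1/(s + 2) + (-4*s).
Isolate Y and clear denominators.

Y(s) = (-4*s^2 - 8*s + 1)/(s^3 + s^2 + 6*s + 16)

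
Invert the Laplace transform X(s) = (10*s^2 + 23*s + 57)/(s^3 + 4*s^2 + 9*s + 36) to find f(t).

f(t) = sin(3*t) + 5*cos(3*t) + 5*exp(-4*t)

Factor the denominator: s^3 + 4*s^2 + 9*s + 36 = (s + 4)*(s^2 + 9).
Partial fraction decomposition gives [5/(s + 4)] + [5*s/(s^2 + 9)] + [3/(s^2 + 9)].
Invert each term: 5/(s + 4) ↔ 5e^(-4t); 5·s/(s^2 + 9) ↔ 5cos(3t); 1·3/(s^2 + 9) ↔ sin(3t).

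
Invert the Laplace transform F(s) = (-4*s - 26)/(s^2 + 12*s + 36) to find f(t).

Factor the denominator: s^2 + 12*s + 36 = (s + 6)^2.
Partial fraction decomposition gives [-4/(s + 6)] + [-2/(s + 6)^2].
Invert each term: -4/(s + 6) ↔ -4e^(-6t); -2/(s + 6)^2 ↔ -2t·e^(-6t).

f(t) = -2*t*exp(-6*t) - 4*exp(-6*t)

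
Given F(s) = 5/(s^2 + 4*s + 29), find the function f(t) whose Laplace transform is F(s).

f(t) = exp(-2*t)*sin(5*t)

Rewrite the denominator: s^2 + 4*s + 29 = (s + 2)^2 + 25.
The form in (s + 2) signals a first-shifting-theorem factor e^(-2t).
Since L{sin(5t)} = 5/(s^2 + 25), the inverse is e^(-2*t)*sin(5*t).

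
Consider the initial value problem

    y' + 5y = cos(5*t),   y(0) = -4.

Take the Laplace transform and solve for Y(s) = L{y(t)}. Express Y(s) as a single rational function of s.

Apply the Laplace transform to the equation.
Using L{y'} = sY - y(0) = sY - (-4), the left side becomes (s + 5)Y - (-4).
The right side is L{cos(5*t)} = s/(s^2 + 25).
So (s + 5)Y = s/(s^2 + 25) + (-4).
Divide through and combine into a single rational function.

Y(s) = (-4*s^2 + s - 100)/(s^3 + 5*s^2 + 25*s + 125)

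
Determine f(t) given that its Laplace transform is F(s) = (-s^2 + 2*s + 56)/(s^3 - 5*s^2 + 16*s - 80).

Factor the denominator: s^3 - 5*s^2 + 16*s - 80 = (s - 5)*(s^2 + 16).
Partial fraction decomposition gives [1/(s - 5)] + [-2*s/(s^2 + 16)] + [-8/(s^2 + 16)].
Invert each term: 1/(s - 5) ↔ e^(5t); -2·s/(s^2 + 16) ↔ -2cos(4t); -2·4/(s^2 + 16) ↔ -2sin(4t).

f(t) = exp(5*t) - 2*sin(4*t) - 2*cos(4*t)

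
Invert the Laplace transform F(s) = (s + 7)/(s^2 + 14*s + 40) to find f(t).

Rewrite the denominator: s^2 + 14*s + 40 = (s + 7)^2 - 9.
The form in (s + 7) signals a first-shifting-theorem factor e^(-7t).
Since L{cosh(3t)} = s/(s^2 - 9), the inverse is exp(-7*t)*cosh(3*t).

f(t) = exp(-7*t)*cosh(3*t)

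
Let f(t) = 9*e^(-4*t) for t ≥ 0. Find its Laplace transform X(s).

X(s) = 9/(s + 4)

L{9} = 9/s.
By the first shifting theorem, multiplying by e^(-4t) replaces s with s + 4.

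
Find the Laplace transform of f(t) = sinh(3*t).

3/(s^2 - 9)

L{sinh(3t)} = 3/(s^2 - 9).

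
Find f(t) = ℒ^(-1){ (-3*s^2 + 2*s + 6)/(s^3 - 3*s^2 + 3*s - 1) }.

f(t) = 5*t^2*exp(t)/2 - 4*t*exp(t) - 3*exp(t)

Factor the denominator: s^3 - 3*s^2 + 3*s - 1 = (s - 1)^3.
Partial fraction decomposition gives [-3/(s - 1)] + [-4/(s - 1)^2] + [5/(s - 1)^3].
Invert each term: -3/(s - 1) ↔ -3e^(t); -4/(s - 1)^2 ↔ -4t·e^(t); 5/(s - 1)^3 ↔ (5/2)t^2·e^(t).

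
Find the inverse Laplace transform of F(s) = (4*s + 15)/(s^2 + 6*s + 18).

exp(-3*t)*sin(3*t) + 4*exp(-3*t)*cos(3*t)

Complete the square in the denominator: s^2 + 6*s + 18 = (s + 3)^2 + 3^2.
Split the numerator to match: 4*s + 15 = 4·(s + 3) + 1·3.
Invert each term: 4·(s + 3)/((s + 3)^2 + 9) ↔ 4e^(-3t)cos(3t); 1·3/((s + 3)^2 + 9) ↔ e^(-3t)sin(3t).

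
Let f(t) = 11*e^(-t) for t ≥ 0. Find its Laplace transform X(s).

L{11} = 11/s.
By the first shifting theorem, multiplying by e^(-t) replaces s with s + 1.

X(s) = 11/(s + 1)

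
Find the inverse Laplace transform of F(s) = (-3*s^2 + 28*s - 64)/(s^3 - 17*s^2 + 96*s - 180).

-4*t*exp(6*t) - 4*exp(6*t) + exp(5*t)

Factor the denominator: s^3 - 17*s^2 + 96*s - 180 = (s - 6)^2*(s - 5).
Partial fraction decomposition gives [-4/(s - 6)] + [-4/(s - 6)^2] + [1/(s - 5)].
Invert each term: -4/(s - 6) ↔ -4e^(6t); -4/(s - 6)^2 ↔ -4t·e^(6t); 1/(s - 5) ↔ e^(5t).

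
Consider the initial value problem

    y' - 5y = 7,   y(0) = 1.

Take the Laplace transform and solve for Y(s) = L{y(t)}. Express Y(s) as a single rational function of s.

Apply the Laplace transform to the equation.
With L{y'} = sY - y(0) = sY - 1: the LHS transforms to (s - 5)Y - (1).
The right side is L{7} = 7/s.
So (s - 5)Y = 7/s + (1).
Isolate Y and clear denominators.

Y(s) = (s + 7)/(s^2 - 5*s)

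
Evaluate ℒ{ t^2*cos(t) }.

2*s*(s^2 - 3)/(s^2 + 1)^3

L{cos(t)} = s/(s^2 + 1).
Then apply L{t^2·g(t)} = (-1)^2 d^2/ds^2[G(s)] with G(s) = s/(s^2 + 1):
differentiating 2 times and applying the sign gives 2*s*(s^2 - 3)/(s^2 + 1)^3.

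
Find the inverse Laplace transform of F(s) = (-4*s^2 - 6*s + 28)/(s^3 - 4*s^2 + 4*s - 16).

-3*exp(4*t) - 5*sin(2*t) - cos(2*t)

Factor the denominator: s^3 - 4*s^2 + 4*s - 16 = (s - 4)*(s^2 + 4).
Partial fraction decomposition gives [-3/(s - 4)] + [-s/(s^2 + 4)] + [-10/(s^2 + 4)].
Invert each term: -3/(s - 4) ↔ -3e^(4t); -1·s/(s^2 + 4) ↔ -cos(2t); -5·2/(s^2 + 4) ↔ -5sin(2t).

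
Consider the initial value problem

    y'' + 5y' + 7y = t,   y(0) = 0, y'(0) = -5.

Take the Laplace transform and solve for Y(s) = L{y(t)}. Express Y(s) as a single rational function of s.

Transform both sides with L{·}.
The derivative rules (L{y''} = s^2 Y - s·y(0) - y'(0) and L{y'} = sY - y(0), with y(0) = 0, y'(0) = -5) turn the left side into (s^2 + 5*s + 7)Y - (-5).
The right side is L{t} = s^(-2).
So (s^2 + 5*s + 7)Y = s^(-2) + (-5).
Isolate Y and clear denominators.

Y(s) = (-5*s^2 + 1)/(s^4 + 5*s^3 + 7*s^2)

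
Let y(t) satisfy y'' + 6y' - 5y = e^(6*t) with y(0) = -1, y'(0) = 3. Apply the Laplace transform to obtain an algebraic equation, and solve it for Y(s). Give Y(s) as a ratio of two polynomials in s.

Laplace-transform each side.
Using L{y''} = s^2 Y - s·y(0) - y'(0) and L{y'} = sY - y(0), with y(0) = -1, y'(0) = 3, the left side becomes (s^2 + 6*s - 5)Y - (-s - 3).
The right side is L{e^(6*t)} = 1/(s - 6).
So (s^2 + 6*s - 5)Y = 1/(s - 6) + (-s - 3).
Solve for Y(s) and write it as one ratio of polynomials.

Y(s) = (-s^2 + 3*s + 19)/(s^3 - 41*s + 30)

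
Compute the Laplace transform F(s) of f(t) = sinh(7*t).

L{sinh(7t)} = 7/(s^2 - 49).

F(s) = 7/(s^2 - 49)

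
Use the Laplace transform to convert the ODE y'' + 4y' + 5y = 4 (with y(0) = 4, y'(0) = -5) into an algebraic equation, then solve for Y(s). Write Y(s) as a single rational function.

Y(s) = (4*s^2 + 11*s + 4)/(s^3 + 4*s^2 + 5*s)

Transform both sides with L{·}.
With L{y''} = s^2 Y - s·y(0) - y'(0) and L{y'} = sY - y(0), with y(0) = 4, y'(0) = -5: the LHS transforms to (s^2 + 4*s + 5)Y - (4*s + 11).
The right side is L{4} = 4/s.
So (s^2 + 4*s + 5)Y = 4/s + (4*s + 11).
Isolate Y and clear denominators.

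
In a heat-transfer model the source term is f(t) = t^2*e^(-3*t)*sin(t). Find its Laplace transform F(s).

F(s) = 2*(3*s^2 + 18*s + 26)/(s^2 + 6*s + 10)^3

L{sin(t)} = 1/(s^2 + 1).
Multiplying by e^(-3t) shifts s → s + 3, so L{e^(-3*t)*sin(t)} = 1/((s + 3)^2 + 1).
Then apply L{t^2·g(t)} = (-1)^2 d^2/ds^2[G(s)] with G(s) = 1/((s + 3)^2 + 1):
differentiating 2 times and applying the sign gives 2*(3*s^2 + 18*s + 26)/(s^2 + 6*s + 10)^3.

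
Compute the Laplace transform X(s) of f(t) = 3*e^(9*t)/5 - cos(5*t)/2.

X(s) = -s/(2*(s^2 + 25)) + 3/(5*(s - 9))

By linearity of the Laplace transform, transform each term separately.
(3/5)·[L{e^(9t)} = 1/(s - 9)]; (-1/2)·[L{cos(5t)} = s/(s^2 + 25)].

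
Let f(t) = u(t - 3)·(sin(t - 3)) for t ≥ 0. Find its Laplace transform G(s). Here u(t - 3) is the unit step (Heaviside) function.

By the second shifting theorem, L{u(t - c)·g(t - c)} = e^(-cs)·H(s) with c = 3 and H(s) = L{g(t)}.
L{sin(t)} = 1/(s^2 + 1).

G(s) = exp(-3*s)/(s^2 + 1)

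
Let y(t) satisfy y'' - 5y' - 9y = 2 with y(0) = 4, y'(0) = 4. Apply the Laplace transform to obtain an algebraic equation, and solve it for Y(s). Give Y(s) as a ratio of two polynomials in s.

Y(s) = (4*s^2 - 16*s + 2)/(s^3 - 5*s^2 - 9*s)

Transform both sides with L{·}.
Using L{y''} = s^2 Y - s·y(0) - y'(0) and L{y'} = sY - y(0), with y(0) = 4, y'(0) = 4, the left side becomes (s^2 - 5*s - 9)Y - (4*s - 16).
The right side is L{2} = 2/s.
So (s^2 - 5*s - 9)Y = 2/s + (4*s - 16).
Solve for Y(s) and write it as one ratio of polynomials.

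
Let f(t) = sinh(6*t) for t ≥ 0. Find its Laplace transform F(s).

F(s) = 6/(s^2 - 36)

L{sinh(6t)} = 6/(s^2 - 36).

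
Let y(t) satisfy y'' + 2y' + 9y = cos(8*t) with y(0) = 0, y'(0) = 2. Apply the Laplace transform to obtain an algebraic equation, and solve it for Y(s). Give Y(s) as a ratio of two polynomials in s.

Transform both sides with L{·}.
With L{y''} = s^2 Y - s·y(0) - y'(0) and L{y'} = sY - y(0), with y(0) = 0, y'(0) = 2: the LHS transforms to (s^2 + 2*s + 9)Y - (2).
The right side is L{cos(8*t)} = s/(s^2 + 64).
So (s^2 + 2*s + 9)Y = s/(s^2 + 64) + (2).
Divide through and combine into a single rational function.

Y(s) = (2*s^2 + s + 128)/(s^4 + 2*s^3 + 73*s^2 + 128*s + 576)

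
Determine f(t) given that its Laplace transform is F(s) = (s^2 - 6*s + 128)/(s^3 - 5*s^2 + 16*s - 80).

Factor the denominator: s^3 - 5*s^2 + 16*s - 80 = (s - 5)*(s^2 + 16).
Partial fraction decomposition gives [3/(s - 5)] + [-2*s/(s^2 + 16)] + [-16/(s^2 + 16)].
Invert each term: 3/(s - 5) ↔ 3e^(5t); -2·s/(s^2 + 16) ↔ -2cos(4t); -4·4/(s^2 + 16) ↔ -4sin(4t).

f(t) = 3*exp(5*t) - 4*sin(4*t) - 2*cos(4*t)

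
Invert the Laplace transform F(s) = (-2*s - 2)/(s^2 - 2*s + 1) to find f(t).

f(t) = -4*t*exp(t) - 2*exp(t)

Factor the denominator: s^2 - 2*s + 1 = (s - 1)^2.
Partial fraction decomposition gives [-2/(s - 1)] + [-4/(s - 1)^2].
Invert each term: -2/(s - 1) ↔ -2e^(t); -4/(s - 1)^2 ↔ -4t·e^(t).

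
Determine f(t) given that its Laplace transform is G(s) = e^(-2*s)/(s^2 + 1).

The factor e^(-2s) signals a time shift by c = 2 (second shifting theorem).
L{sin(t)} = 1/(s^2 + 1), so L^-1{1/(s^2 + 1)} = sin(t).
Hence the inverse is u(t - 2) times that function evaluated at t - 2.

f(t) = Heaviside(t - 2)*(sin(t - 2))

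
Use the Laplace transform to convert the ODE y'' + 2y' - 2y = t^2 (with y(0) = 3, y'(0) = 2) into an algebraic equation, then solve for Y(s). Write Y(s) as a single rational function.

Apply the Laplace transform to the equation.
With L{y''} = s^2 Y - s·y(0) - y'(0) and L{y'} = sY - y(0), with y(0) = 3, y'(0) = 2: the LHS transforms to (s^2 + 2*s - 2)Y - (3*s + 8).
The right side is L{t^2} = 2/s^3.
So (s^2 + 2*s - 2)Y = 2/s^3 + (3*s + 8).
Solve for Y(s) and write it as one ratio of polynomials.

Y(s) = (3*s^4 + 8*s^3 + 2)/(s^5 + 2*s^4 - 2*s^3)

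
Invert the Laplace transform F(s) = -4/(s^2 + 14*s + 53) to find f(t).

Rewrite the denominator: s^2 + 14*s + 53 = (s + 7)^2 + 4.
The form in (s + 7) signals a first-shifting-theorem factor e^(-7t).
Since L{sin(2t)} = 2/(s^2 + 4), the inverse is exp(-7*t)*sin(2*t), scaled by -2.

f(t) = -2*exp(-7*t)*sin(2*t)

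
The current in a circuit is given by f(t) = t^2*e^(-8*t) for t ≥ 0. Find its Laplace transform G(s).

G(s) = 2/(s + 8)^3

L{e^(-8t)} = 1/(s + 8).
Then apply L{t^2·g(t)} = (-1)^2 d^2/ds^2[H(s)] with H(s) = 1/(s + 8):
differentiating 2 times and applying the sign gives 2/(s + 8)^3.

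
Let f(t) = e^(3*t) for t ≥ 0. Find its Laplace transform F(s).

F(s) = 1/(s - 3)

L{e^(3t)} = 1/(s - 3).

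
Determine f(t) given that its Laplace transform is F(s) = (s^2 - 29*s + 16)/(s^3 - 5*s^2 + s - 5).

f(t) = -4*exp(5*t) - 4*sin(t) + 5*cos(t)

Factor the denominator: s^3 - 5*s^2 + s - 5 = (s - 5)*(s^2 + 1).
Partial fraction decomposition gives [-4/(s - 5)] + [5*s/(s^2 + 1)] + [-4/(s^2 + 1)].
Invert each term: -4/(s - 5) ↔ -4e^(5t); 5·s/(s^2 + 1) ↔ 5cos(t); -4·1/(s^2 + 1) ↔ -4sin(t).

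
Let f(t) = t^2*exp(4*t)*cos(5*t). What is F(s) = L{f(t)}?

F(s) = 2*(s - 4)*(s^2 - 8*s - 59)/(s^2 - 8*s + 41)^3

L{cos(5t)} = s/(s^2 + 25).
Multiplying by e^(4t) shifts s → s - 4, so L{exp(4*t)*cos(5*t)} = (s - 4)/((s - 4)^2 + 25).
Then apply L{t^2·g(t)} = (-1)^2 d^2/ds^2[G(s)] with G(s) = (s - 4)/((s - 4)^2 + 25):
differentiating 2 times and applying the sign gives 2*(s - 4)*(s^2 - 8*s - 59)/(s^2 - 8*s + 41)^3.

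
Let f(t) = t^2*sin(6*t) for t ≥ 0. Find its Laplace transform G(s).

G(s) = 36*(s^2 - 12)/(s^2 + 36)^3

L{sin(6t)} = 6/(s^2 + 36).
Then apply L{t^2·g(t)} = (-1)^2 d^2/ds^2[H(s)] with H(s) = 6/(s^2 + 36):
differentiating 2 times and applying the sign gives 36*(s^2 - 12)/(s^2 + 36)^3.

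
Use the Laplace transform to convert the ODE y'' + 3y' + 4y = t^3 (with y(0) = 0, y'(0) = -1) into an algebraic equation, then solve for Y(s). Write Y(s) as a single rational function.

Laplace-transform each side.
Using L{y''} = s^2 Y - s·y(0) - y'(0) and L{y'} = sY - y(0), with y(0) = 0, y'(0) = -1, the left side becomes (s^2 + 3*s + 4)Y - (-1).
The right side is L{t^3} = 6/s^4.
So (s^2 + 3*s + 4)Y = 6/s^4 + (-1).
Divide through and combine into a single rational function.

Y(s) = (-s^4 + 6)/(s^6 + 3*s^5 + 4*s^4)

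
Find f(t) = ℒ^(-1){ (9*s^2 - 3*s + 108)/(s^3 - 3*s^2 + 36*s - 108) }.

Factor the denominator: s^3 - 3*s^2 + 36*s - 108 = (s - 3)*(s^2 + 36).
Partial fraction decomposition gives [4/(s - 3)] + [5*s/(s^2 + 36)] + [12/(s^2 + 36)].
Invert each term: 4/(s - 3) ↔ 4e^(3t); 5·s/(s^2 + 36) ↔ 5cos(6t); 2·6/(s^2 + 36) ↔ 2sin(6t).

f(t) = 4*exp(3*t) + 2*sin(6*t) + 5*cos(6*t)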